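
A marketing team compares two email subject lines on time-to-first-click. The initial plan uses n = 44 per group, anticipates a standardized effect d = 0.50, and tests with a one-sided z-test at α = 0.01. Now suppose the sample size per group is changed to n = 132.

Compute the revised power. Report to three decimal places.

Power ≈ 0.959

With n = 132 per group: δ = d·√(n/2) = 0.50 × √(132/2) = 4.0620. Critical value z_{0.01} = 2.326.
Revised power = Φ(δ − 2.326) = Φ(1.736) = 0.9587.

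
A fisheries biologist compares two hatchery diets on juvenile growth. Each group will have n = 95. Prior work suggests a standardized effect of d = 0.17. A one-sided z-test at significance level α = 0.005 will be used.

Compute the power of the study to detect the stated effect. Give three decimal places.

Power ≈ 0.080

Noncentrality parameter: δ = d·√(n/2) = 0.17 × √(95/2) = 1.1716
One-sided α = 0.005 → critical value z_{0.005} = 2.576.
Power = P(Z > 2.576 − δ) = Φ(-1.404) = 0.0801.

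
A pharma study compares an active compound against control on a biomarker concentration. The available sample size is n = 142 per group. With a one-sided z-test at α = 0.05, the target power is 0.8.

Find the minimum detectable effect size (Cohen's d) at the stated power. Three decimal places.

d ≈ 0.295

Need Φ(δ − 1.645) = 0.8, so δ = 1.645 + 0.842 = 2.486.
δ = d·√(n/2) ⇒ d = δ/√(n/2) = 2.486/√(142/2) = 0.2951.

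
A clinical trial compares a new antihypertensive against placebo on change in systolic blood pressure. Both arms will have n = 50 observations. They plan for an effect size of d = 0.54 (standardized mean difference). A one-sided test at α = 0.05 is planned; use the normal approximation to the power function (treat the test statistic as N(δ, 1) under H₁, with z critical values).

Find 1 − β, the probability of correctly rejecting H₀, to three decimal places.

Power ≈ 0.854

Noncentrality parameter: δ = d·√(n/2) = 0.54 × √(50/2) = 2.7000
Critical value for a one-sided test at α = 0.05: z_α = 1.645.
Power = P(Z > 1.645 − δ) = Φ(1.055) = 0.8543.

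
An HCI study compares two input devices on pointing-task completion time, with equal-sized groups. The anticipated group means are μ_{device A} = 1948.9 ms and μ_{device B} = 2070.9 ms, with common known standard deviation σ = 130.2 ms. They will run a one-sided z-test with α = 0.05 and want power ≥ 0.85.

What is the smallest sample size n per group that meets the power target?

n = 17 per group

Standardized effect: d = |μ_{device A} − μ_{device B}| / σ = |1948.9 − 2070.9| / 130.2 = 0.9370
Set Φ(δ − 1.645) = 0.85; then δ − 1.645 = Φ⁻¹(0.85) = 1.036, giving δ = 2.681.
δ = d·√(n/2) ⇒ n = 2(δ/d)² = 2 × (2.681 / 0.9370)² = 16.38.
Round up to the next whole unit.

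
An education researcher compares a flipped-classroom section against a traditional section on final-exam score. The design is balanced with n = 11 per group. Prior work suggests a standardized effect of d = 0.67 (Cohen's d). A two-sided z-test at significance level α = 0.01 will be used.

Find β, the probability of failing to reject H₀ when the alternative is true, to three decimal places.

β ≈ 0.842

Noncentrality parameter: δ = d·√(n/2) = 0.67 × √(11/2) = 1.5713
Critical value for a two-sided test at α = 0.01: z_{α/2} = 2.576.
Power = Φ(δ − 2.576) + Φ(−δ − 2.576) = Φ(-1.005) + Φ(-4.147) = 0.1576 + 0.0000 = 0.1576.
Type II error: β = 1 − power = 1 − 0.1576 = 0.8424.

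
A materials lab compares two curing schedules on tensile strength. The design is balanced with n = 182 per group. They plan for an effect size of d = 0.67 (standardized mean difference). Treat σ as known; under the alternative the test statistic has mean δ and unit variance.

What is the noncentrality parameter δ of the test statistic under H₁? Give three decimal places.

δ ≈ 6.391

The noncentrality parameter scales effect size by the design's sample-size factor: δ = d·√(n/2) = 0.67 × √(182/2) = 6.3914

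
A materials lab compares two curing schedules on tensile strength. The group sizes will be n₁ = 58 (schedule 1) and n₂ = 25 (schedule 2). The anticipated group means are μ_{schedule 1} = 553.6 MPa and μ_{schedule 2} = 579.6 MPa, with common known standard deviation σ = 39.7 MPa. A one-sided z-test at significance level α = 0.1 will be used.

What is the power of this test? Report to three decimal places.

Standardized effect: d = |μ_{schedule 1} − μ_{schedule 2}| / σ = |553.6 − 579.6| / 39.7 = 0.6549
Noncentrality parameter: δ = d / √(1/n₁ + 1/n₂) = 0.6549 / √(1/58 + 1/25) = 2.7373
One-sided α = 0.1 → critical value z_{0.1} = 1.282.
Power = P(Z > 1.282 − δ) = Φ(1.456) = 0.9273.

Power ≈ 0.927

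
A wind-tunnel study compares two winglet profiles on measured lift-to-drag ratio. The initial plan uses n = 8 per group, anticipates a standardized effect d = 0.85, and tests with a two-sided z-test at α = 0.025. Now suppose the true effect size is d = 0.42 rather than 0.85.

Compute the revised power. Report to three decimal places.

Power ≈ 0.082

With d = 0.42: δ = d·√(n/2) = 0.42 × √(8/2) = 0.8400. Critical value z_{0.0125} = 2.241.
Revised power = Φ(δ − 2.241) + Φ(−δ − 2.241) = Φ(-1.401) + Φ(-3.081) = 0.0805 + 0.0010 = 0.0816.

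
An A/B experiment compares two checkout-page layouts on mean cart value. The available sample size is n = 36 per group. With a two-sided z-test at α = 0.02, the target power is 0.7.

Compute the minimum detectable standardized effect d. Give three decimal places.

Required noncentrality: δ = z_{0.01} + z_{0.30} = 2.326 + 0.524 = 2.851.
(Lower-tail contribution to power is negligible for δ > 0.)
δ = d·√(n/2) ⇒ d = δ/√(n/2) = 2.851/√(36/2) = 0.6719.

d ≈ 0.672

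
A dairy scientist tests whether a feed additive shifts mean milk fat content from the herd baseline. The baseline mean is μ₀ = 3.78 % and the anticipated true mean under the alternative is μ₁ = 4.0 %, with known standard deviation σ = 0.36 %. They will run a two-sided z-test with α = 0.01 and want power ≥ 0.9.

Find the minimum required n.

Standardized effect: d = |μ₁ − μ₀| / σ = |4.0 − 3.78| / 0.36 = 0.6111
Set Φ(δ − 2.576) = 0.9; then δ − 2.576 = Φ⁻¹(0.9) = 1.282, giving δ = 3.857.
(The Φ(−δ − z_{α/2}) term is vanishingly small for δ > 0 and is dropped in the standard sample-size formula.)
δ = d·√n ⇒ n = (δ/d)² = (3.857 / 0.6111)² = 39.84.
Round up to the next whole unit.

n = 40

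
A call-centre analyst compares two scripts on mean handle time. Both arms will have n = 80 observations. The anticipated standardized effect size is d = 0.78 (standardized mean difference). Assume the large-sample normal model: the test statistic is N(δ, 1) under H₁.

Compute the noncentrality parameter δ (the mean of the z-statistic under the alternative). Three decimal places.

δ ≈ 4.933

The noncentrality parameter scales effect size by the design's sample-size factor: δ = d·√(n/2) = 0.78 × √(80/2) = 4.9332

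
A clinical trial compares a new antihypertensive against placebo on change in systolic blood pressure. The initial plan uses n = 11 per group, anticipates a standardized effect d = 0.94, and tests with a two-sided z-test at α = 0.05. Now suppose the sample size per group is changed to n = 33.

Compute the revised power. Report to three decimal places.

Power ≈ 0.968

With n = 33 per group: δ = d·√(n/2) = 0.94 × √(33/2) = 3.8183. Critical value z_{0.025} = 1.960.
Revised power = Φ(δ − 1.960) + Φ(−δ − 1.960) = Φ(1.858) + Φ(-5.778) = 0.9684 + 0.0000 = 0.9684.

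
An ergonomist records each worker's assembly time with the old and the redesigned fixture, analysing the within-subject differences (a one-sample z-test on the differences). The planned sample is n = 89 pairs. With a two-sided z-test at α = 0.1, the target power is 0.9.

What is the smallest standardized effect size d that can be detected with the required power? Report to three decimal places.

Need Φ(δ − 1.645) = 0.9, so δ = 1.645 + 1.282 = 2.926.
(The second rejection-region term Φ(−δ − z_{α/2}) is negligible and dropped.)
δ = d·√n ⇒ d = δ/√n = 2.926/√89 = 0.3102.

d ≈ 0.310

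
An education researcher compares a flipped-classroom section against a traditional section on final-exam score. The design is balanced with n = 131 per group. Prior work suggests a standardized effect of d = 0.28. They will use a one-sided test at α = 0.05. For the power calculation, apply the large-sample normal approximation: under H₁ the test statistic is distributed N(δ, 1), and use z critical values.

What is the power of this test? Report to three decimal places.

Power ≈ 0.733

Noncentrality parameter: δ = d·√(n/2) = 0.28 × √(131/2) = 2.2661
Critical value for a one-sided test at α = 0.05: z_α = 1.645.
Power = P(Z > 1.645 − δ) = Φ(0.621) = 0.7328.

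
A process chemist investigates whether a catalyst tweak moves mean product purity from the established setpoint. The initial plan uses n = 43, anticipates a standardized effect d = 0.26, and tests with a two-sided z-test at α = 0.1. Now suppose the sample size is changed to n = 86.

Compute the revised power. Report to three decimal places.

With n = 86: δ = d·√n = 0.26 × √86 = 2.4111. Critical value z_{0.05} = 1.645.
Revised power = Φ(δ − 1.645) + Φ(−δ − 1.645) = Φ(0.766) + Φ(-4.056) = 0.7782 + 0.0000 = 0.7783.

Power ≈ 0.778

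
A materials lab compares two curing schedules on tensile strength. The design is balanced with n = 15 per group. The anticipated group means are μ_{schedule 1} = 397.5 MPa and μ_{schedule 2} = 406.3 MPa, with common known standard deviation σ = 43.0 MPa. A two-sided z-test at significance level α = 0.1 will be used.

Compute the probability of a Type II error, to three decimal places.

β ≈ 0.847

Standardized effect: d = |μ_{schedule 1} − μ_{schedule 2}| / σ = |397.5 − 406.3| / 43.0 = 0.2047
Noncentrality parameter: δ = d·√(n/2) = 0.2047 × √(15/2) = 0.5605
Critical value for a two-sided test at α = 0.1: z_{α/2} = 1.645.
Power = Φ(δ − 1.645) + Φ(−δ − 1.645) = Φ(-1.084) + Φ(-2.205) = 0.1391 + 0.0137 = 0.1528.
Type II error: β = 1 − power = 1 − 0.1528 = 0.8472.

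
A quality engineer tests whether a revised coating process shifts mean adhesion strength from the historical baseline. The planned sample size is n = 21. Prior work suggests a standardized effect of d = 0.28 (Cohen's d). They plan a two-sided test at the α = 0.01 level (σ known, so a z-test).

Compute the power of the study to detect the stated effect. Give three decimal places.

Power ≈ 0.098

Noncentrality parameter: λ = d·√n = 0.28 × √21 = 1.2831
Two-sided α = 0.01 → critical value z_{0.005} = 2.576.
Power = Φ(λ − 2.576) + Φ(−λ − 2.576) = Φ(-1.293) + Φ(-3.859) = 0.0981 + 0.0001 = 0.0981.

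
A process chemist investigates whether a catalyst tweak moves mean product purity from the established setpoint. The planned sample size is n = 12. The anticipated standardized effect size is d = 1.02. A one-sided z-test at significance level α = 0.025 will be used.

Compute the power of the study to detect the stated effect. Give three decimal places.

Noncentrality parameter: λ = d·√n = 1.02 × √12 = 3.5334
One-sided α = 0.025 → critical value z_{0.025} = 1.960.
Power = Φ(λ − 1.960) = Φ(1.573) = 0.9422.

Power ≈ 0.942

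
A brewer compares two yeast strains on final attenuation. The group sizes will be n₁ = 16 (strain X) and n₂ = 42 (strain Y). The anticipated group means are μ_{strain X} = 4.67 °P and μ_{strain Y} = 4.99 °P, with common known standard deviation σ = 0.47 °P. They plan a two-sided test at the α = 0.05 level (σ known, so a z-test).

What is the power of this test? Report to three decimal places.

Power ≈ 0.640

Standardized effect: d = |μ_{strain X} − μ_{strain Y}| / σ = |4.67 − 4.99| / 0.47 = 0.6809
Noncentrality parameter: δ = d / √(1/n₁ + 1/n₂) = 0.6809 / √(1/16 + 1/42) = 2.3175
Two-sided α = 0.05 → critical value z_{0.025} = 1.960.
Power = Φ(δ − 1.960) + Φ(−δ − 1.960) = Φ(0.358) + Φ(-4.277) = 0.6397 + 0.0000 = 0.6397.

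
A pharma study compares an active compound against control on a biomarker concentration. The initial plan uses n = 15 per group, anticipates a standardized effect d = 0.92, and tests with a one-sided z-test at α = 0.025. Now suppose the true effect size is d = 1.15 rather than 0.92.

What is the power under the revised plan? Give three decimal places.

With d = 1.15: δ = d·√(n/2) = 1.15 × √(15/2) = 3.1494. Critical value z_{0.025} = 1.960.
Revised power = P(Z > 1.960 − δ) = Φ(1.189) = 0.8829.

Power ≈ 0.883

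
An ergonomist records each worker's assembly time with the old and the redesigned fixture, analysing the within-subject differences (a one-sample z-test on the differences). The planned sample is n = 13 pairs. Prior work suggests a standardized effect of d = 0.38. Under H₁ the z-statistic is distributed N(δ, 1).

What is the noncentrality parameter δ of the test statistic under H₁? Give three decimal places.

δ ≈ 1.370

The noncentrality parameter scales effect size by the design's sample-size factor: δ = d·√n = 0.38 × √13 = 1.3701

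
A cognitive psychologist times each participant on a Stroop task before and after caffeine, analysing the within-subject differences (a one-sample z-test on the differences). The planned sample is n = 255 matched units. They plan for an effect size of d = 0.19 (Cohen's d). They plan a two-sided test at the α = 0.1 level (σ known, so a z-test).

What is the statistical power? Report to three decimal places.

Noncentrality parameter: δ = d·√n = 0.19 × √255 = 3.0341
Critical value for a two-sided test at α = 0.1: z_{α/2} = 1.645.
Power = Φ(δ − 1.645) + Φ(−δ − 1.645) = Φ(1.389) + Φ(-4.679) = 0.9176 + 0.0000 = 0.9176.

Power ≈ 0.918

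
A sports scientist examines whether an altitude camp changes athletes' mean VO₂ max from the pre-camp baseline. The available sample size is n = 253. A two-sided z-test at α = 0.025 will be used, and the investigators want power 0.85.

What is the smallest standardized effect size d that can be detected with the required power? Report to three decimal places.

d ≈ 0.206

Need Φ(δ − 2.241) = 0.85, so δ = 2.241 + 1.036 = 3.278.
(The second rejection-region term Φ(−δ − z_{α/2}) is negligible and dropped.)
δ = d·√n ⇒ d = δ/√n = 3.278/√253 = 0.2061.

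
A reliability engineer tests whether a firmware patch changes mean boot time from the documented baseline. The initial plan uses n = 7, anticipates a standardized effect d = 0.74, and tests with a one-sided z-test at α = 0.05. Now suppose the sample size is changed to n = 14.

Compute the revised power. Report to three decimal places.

Power ≈ 0.869

With n = 14: δ = d·√n = 0.74 × √14 = 2.7688. Critical value z_{0.05} = 1.645.
Revised power = P(Z > 1.645 − δ) = Φ(1.124) = 0.8695.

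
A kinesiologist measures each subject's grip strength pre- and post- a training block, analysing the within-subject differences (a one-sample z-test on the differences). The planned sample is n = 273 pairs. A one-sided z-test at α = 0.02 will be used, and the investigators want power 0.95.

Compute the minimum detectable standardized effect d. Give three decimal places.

Need Φ(δ − 2.054) = 0.95, so δ = 2.054 + 1.645 = 3.699.
δ = d·√n ⇒ d = δ/√n = 3.699/√273 = 0.2238.

d ≈ 0.224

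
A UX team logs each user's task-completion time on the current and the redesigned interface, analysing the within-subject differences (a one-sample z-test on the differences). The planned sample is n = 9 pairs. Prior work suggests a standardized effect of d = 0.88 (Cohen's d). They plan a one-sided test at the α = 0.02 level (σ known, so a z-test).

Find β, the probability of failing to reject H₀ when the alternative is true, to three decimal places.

Noncentrality parameter: δ = d·√n = 0.88 × √9 = 2.6400
Critical value for a one-sided test at α = 0.02: z_α = 2.054.
Power = Φ(δ − 2.054) = Φ(0.586) = 0.7211.
Type II error: β = 1 − power = 1 − 0.7211 = 0.2789.

β ≈ 0.279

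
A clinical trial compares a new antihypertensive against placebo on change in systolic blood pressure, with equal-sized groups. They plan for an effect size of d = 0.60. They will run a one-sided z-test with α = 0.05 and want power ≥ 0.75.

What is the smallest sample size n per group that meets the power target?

n = 30 per group

For power 0.75 need Φ(δ − z_{0.05}) = 0.75, so δ = z_{0.05} + z_{0.25} = 1.645 + 0.674 = 2.319.
δ = d·√(n/2) ⇒ n = 2(δ/d)² = 2 × (2.319 / 0.60)² = 29.89.
Round up to the next whole unit.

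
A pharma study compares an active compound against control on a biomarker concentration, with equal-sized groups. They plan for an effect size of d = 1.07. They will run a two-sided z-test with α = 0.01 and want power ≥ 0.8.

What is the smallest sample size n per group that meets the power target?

n = 21 per group

For power 0.8 need Φ(δ − z_{0.005}) = 0.8, so δ = z_{0.005} + z_{0.20} = 2.576 + 0.842 = 3.417.
(For δ > 0 the lower-tail rejection region contributes negligibly to power, so the one-term inversion is standard.)
δ = d·√(n/2) ⇒ n = 2(δ/d)² = 2 × (3.417 / 1.07)² = 20.40.
Rounding up, n = 21 per group.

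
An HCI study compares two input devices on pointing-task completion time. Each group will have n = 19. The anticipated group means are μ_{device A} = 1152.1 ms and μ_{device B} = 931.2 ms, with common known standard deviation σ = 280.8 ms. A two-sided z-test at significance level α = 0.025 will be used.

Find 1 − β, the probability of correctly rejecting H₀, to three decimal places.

Power ≈ 0.573

Standardized effect: d = |μ_{device A} − μ_{device B}| / σ = |1152.1 − 931.2| / 280.8 = 0.7867
Noncentrality parameter: δ = d·√(n/2) = 0.7867 × √(19/2) = 2.4247
Two-sided α = 0.025 → critical value z_{0.0125} = 2.241.
Power = Φ(δ − 2.241) + Φ(−δ − 2.241) = Φ(0.183) + Φ(-4.666) = 0.5727 + 0.0000 = 0.5727.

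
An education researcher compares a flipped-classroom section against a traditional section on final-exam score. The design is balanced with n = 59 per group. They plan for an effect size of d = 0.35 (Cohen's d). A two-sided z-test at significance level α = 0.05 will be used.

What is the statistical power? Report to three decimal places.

Noncentrality parameter: δ = d·√(n/2) = 0.35 × √(59/2) = 1.9010
Two-sided α = 0.05 → critical value z_{0.025} = 1.960.
Power = Φ(δ − 1.960) + Φ(−δ − 1.960) = Φ(-0.059) + Φ(-3.861) = 0.4765 + 0.0001 = 0.4765.

Power ≈ 0.477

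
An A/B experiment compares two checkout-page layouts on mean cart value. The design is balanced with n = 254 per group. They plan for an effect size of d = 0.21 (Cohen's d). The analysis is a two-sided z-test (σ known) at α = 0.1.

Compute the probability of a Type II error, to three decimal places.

β ≈ 0.235

Noncentrality parameter: δ = d·√(n/2) = 0.21 × √(254/2) = 2.3666
Critical value for a two-sided test at α = 0.1: z_{α/2} = 1.645.
Power = Φ(δ − 1.645) + Φ(−δ − 1.645) = Φ(0.722) + Φ(-4.011) = 0.7648 + 0.0000 = 0.7648.
Type II error: β = 1 − power = 1 − 0.7648 = 0.2352.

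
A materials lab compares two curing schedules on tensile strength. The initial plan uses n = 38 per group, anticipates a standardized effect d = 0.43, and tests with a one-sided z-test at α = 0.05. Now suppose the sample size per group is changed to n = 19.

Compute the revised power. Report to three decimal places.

Power ≈ 0.375

With n = 19 per group: δ = d·√(n/2) = 0.43 × √(19/2) = 1.3253. Critical value z_{0.05} = 1.645.
Revised power = P(Z > 1.645 − δ) = Φ(-0.320) = 0.3747.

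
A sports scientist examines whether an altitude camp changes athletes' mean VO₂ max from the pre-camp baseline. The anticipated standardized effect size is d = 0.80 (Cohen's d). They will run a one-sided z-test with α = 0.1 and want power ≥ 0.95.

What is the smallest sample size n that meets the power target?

For power 0.95 need Φ(δ − z_{0.1}) = 0.95, so δ = z_{0.1} + z_{0.05} = 1.282 + 1.645 = 2.926.
δ = d·√n ⇒ n = (δ/d)² = (2.926 / 0.80)² = 13.38.
Rounding up, n = 14.

n = 14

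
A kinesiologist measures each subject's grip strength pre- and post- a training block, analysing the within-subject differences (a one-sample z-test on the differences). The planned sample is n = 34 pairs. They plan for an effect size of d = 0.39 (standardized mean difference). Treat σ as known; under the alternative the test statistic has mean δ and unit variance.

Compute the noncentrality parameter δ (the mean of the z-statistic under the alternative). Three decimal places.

δ ≈ 2.274

δ = d·√n = 0.39 × √34 = 2.2741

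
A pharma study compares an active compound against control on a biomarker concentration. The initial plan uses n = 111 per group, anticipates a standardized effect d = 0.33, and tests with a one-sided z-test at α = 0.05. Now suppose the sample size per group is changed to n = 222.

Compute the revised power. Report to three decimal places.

With n = 222 per group: δ = d·√(n/2) = 0.33 × √(222/2) = 3.4768. Critical value z_{0.05} = 1.645.
Revised power = P(Z > 1.645 − δ) = Φ(1.832) = 0.9665.

Power ≈ 0.967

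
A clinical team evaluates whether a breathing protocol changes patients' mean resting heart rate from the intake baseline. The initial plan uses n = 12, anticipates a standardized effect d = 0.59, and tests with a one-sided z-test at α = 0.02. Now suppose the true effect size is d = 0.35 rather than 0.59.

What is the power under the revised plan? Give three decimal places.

Power ≈ 0.200

With d = 0.35: δ = d·√n = 0.35 × √12 = 1.2124. Critical value z_{0.02} = 2.054.
Revised power = P(Z > 2.054 − δ) = Φ(-0.841) = 0.2001.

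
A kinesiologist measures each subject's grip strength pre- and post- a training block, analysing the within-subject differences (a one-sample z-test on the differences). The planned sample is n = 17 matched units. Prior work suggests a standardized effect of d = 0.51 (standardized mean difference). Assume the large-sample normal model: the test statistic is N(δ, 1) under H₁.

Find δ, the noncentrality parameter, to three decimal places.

δ = d·√n = 0.51 × √17 = 2.1028

δ ≈ 2.103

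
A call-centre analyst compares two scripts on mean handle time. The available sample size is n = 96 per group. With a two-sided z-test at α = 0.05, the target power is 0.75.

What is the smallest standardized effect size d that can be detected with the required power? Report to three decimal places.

d ≈ 0.380

Required noncentrality: δ = z_{0.025} + z_{0.25} = 1.960 + 0.674 = 2.634.
(Lower-tail contribution to power is negligible for δ > 0.)
δ = d·√(n/2) ⇒ d = δ/√(n/2) = 2.634/√(96/2) = 0.3803.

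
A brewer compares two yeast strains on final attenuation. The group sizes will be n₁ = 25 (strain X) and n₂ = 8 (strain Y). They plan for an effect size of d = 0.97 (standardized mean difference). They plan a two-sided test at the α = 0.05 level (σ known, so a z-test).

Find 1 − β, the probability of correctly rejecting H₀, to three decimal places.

Noncentrality parameter: λ = d / √(1/n₁ + 1/n₂) = 0.97 / √(1/25 + 1/8) = 2.3880
Critical value for a two-sided test at α = 0.05: z_{α/2} = 1.960.
Power = Φ(λ − 1.960) + Φ(−λ − 1.960) = Φ(0.428) + Φ(-4.348) = 0.6657 + 0.0000 = 0.6657.

Power ≈ 0.666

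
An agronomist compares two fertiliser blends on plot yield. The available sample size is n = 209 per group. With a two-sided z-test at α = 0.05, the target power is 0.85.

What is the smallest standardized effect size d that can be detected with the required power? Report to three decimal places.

Required noncentrality: δ = z_{0.025} + z_{0.15} = 1.960 + 1.036 = 2.996.
(Lower-tail contribution to power is negligible for δ > 0.)
δ = d·√(n/2) ⇒ d = δ/√(n/2) = 2.996/√(209/2) = 0.2931.

d ≈ 0.293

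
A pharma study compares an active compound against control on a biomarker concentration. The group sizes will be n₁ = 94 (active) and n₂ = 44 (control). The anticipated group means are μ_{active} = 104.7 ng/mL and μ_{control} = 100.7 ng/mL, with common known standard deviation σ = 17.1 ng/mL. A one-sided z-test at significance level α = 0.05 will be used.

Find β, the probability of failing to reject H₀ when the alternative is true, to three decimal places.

β ≈ 0.642

Standardized effect: d = |μ_{active} − μ_{control}| / σ = |104.7 − 100.7| / 17.1 = 0.2339
Noncentrality parameter: δ = d / √(1/n₁ + 1/n₂) = 0.2339 / √(1/94 + 1/44) = 1.2806
One-sided α = 0.05 → critical value z_{0.05} = 1.645.
Power = Φ(δ − 1.645) = Φ(-0.364) = 0.3578.
Type II error: β = 1 − power = 1 − 0.3578 = 0.6422.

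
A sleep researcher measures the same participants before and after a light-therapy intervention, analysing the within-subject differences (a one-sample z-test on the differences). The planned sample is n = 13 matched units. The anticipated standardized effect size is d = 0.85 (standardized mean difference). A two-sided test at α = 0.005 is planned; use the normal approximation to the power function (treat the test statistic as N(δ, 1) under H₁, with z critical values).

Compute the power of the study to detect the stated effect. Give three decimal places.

Noncentrality parameter: δ = d·√n = 0.85 × √13 = 3.0647
Two-sided α = 0.005 → critical value z_{0.0025} = 2.807.
Power = Φ(δ − 2.807) + Φ(−δ − 2.807) = Φ(0.258) + Φ(-5.872) = 0.6017 + 0.0000 = 0.6017.

Power ≈ 0.602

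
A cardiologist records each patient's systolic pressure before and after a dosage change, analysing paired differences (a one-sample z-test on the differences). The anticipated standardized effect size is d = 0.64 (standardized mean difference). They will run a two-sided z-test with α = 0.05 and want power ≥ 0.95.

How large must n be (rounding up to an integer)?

Set Φ(δ − 1.960) = 0.95; then δ − 1.960 = Φ⁻¹(0.95) = 1.645, giving δ = 3.605.
(The Φ(−δ − z_{α/2}) term is vanishingly small for δ > 0 and is dropped in the standard sample-size formula.)
δ = d·√n ⇒ n = (δ/d)² = (3.605 / 0.64)² = 31.73.
Round up to the next whole unit.

n = 32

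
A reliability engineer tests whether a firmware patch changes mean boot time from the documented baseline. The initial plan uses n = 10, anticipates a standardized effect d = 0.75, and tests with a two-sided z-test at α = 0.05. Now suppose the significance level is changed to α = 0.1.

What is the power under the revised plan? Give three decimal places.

Power ≈ 0.766

δ = d·√n = 0.75 × √10 = 2.3717 (unchanged). New critical value: z_{0.05} = 1.645.
Revised power = Φ(δ − 1.645) + Φ(−δ − 1.645) = Φ(0.727) + Φ(-4.017) = 0.7663 + 0.0000 = 0.7664.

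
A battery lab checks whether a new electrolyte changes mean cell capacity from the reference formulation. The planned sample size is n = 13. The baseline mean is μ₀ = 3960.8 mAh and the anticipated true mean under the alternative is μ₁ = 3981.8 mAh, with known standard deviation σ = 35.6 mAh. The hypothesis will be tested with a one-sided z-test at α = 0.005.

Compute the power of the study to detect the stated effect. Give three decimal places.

Standardized effect: d = |μ₁ − μ₀| / σ = |3981.8 − 3960.8| / 35.6 = 0.5899
Noncentrality parameter: δ = d·√n = 0.5899 × √13 = 2.1269
One-sided α = 0.005 → critical value z_{0.005} = 2.576.
Power = P(Z > 2.576 − δ) = Φ(-0.449) = 0.3267.

Power ≈ 0.327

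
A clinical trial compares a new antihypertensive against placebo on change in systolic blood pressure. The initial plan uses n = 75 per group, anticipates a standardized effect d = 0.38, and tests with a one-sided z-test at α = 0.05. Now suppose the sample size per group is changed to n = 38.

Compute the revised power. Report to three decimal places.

With n = 38 per group: δ = d·√(n/2) = 0.38 × √(38/2) = 1.6564. Critical value z_{0.05} = 1.645.
Revised power = P(Z > 1.645 − δ) = Φ(0.012) = 0.5046.

Power ≈ 0.505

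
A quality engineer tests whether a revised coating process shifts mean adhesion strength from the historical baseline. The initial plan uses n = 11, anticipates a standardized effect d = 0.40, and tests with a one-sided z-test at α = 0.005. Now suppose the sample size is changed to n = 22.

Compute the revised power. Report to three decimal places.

Power ≈ 0.242

With n = 22: δ = d·√n = 0.40 × √22 = 1.8762. Critical value z_{0.005} = 2.576.
Revised power = P(Z > 2.576 − δ) = Φ(-0.700) = 0.2421.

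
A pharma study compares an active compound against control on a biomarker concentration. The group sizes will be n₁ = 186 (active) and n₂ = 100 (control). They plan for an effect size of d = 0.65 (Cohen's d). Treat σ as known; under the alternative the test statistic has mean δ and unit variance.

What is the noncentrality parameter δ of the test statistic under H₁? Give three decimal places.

δ ≈ 5.242

The noncentrality parameter scales effect size by the design's sample-size factor: δ = d / √(1/n₁ + 1/n₂) = 0.65 / √(1/186 + 1/100) = 5.2419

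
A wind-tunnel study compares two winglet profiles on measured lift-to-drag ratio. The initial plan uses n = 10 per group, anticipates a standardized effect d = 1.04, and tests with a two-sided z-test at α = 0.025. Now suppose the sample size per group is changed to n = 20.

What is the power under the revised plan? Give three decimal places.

Power ≈ 0.853

With n = 20 per group: δ = d·√(n/2) = 1.04 × √(20/2) = 3.2888. Critical value z_{0.0125} = 2.241.
Revised power = Φ(δ − 2.241) + Φ(−δ − 2.241) = Φ(1.047) + Φ(-5.530) = 0.8525 + 0.0000 = 0.8525.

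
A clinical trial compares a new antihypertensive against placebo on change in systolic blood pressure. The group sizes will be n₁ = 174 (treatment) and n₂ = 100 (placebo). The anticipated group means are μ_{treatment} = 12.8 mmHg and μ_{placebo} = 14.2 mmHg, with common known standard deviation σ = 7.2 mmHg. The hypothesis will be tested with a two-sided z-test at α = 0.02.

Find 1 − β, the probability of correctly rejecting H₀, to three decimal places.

Standardized effect: d = |μ_{treatment} − μ_{placebo}| / σ = |12.8 − 14.2| / 7.2 = 0.1944
Noncentrality parameter: δ = d / √(1/n₁ + 1/n₂) = 0.1944 / √(1/174 + 1/100) = 1.5495
Critical value for a two-sided test at α = 0.02: z_{α/2} = 2.326.
Power = Φ(δ − 2.326) + Φ(−δ − 2.326) = Φ(-0.777) + Φ(-3.876) = 0.2186 + 0.0001 = 0.2187.

Power ≈ 0.219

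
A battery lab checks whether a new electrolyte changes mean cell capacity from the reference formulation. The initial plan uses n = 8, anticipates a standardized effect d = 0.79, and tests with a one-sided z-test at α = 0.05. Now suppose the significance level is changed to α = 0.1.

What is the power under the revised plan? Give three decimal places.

Power ≈ 0.830

δ = d·√n = 0.79 × √8 = 2.2345 (unchanged). New critical value: z_{0.1} = 1.282.
Revised power = P(Z > 1.282 − δ) = Φ(0.953) = 0.8297.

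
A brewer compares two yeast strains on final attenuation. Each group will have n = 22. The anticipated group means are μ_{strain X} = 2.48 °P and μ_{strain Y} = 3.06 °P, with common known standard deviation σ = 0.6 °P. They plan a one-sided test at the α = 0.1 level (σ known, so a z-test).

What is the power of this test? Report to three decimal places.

Standardized effect: d = |μ_{strain X} − μ_{strain Y}| / σ = |2.48 − 3.06| / 0.6 = 0.9667
Noncentrality parameter: δ = d·√(n/2) = 0.9667 × √(22/2) = 3.2061
Critical value for a one-sided test at α = 0.1: z_α = 1.282.
Power = Φ(δ − 1.282) = Φ(1.925) = 0.9729.

Power ≈ 0.973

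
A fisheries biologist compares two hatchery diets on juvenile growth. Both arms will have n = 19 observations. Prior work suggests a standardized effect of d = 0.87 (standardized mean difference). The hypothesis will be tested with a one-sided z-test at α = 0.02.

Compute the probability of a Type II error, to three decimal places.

β ≈ 0.265

Noncentrality parameter: δ = d·√(n/2) = 0.87 × √(19/2) = 2.6815
One-sided α = 0.02 → critical value z_{0.02} = 2.054.
Power = Φ(δ − 2.054) = Φ(0.628) = 0.7349.
Type II error: β = 1 − power = 1 − 0.7349 = 0.2651.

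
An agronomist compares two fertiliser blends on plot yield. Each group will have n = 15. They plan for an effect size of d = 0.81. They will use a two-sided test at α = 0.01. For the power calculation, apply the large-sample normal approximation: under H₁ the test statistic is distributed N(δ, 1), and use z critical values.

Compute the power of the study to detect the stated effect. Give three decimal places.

Power ≈ 0.360

Noncentrality parameter: δ = d·√(n/2) = 0.81 × √(15/2) = 2.2183
Critical value for a two-sided test at α = 0.01: z_{α/2} = 2.576.
Power = Φ(δ − 2.576) + Φ(−δ − 2.576) = Φ(-0.358) + Φ(-4.794) = 0.3603 + 0.0000 = 0.3603.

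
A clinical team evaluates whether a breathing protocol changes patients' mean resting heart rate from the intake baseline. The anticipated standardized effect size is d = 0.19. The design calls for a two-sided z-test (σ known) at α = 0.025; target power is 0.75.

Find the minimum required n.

n = 236

Set Φ(δ − 2.241) = 0.75; then δ − 2.241 = Φ⁻¹(0.75) = 0.674, giving δ = 2.916.
(For δ > 0 the lower-tail rejection region contributes negligibly to power, so the one-term inversion is standard.)
δ = d·√n ⇒ n = (δ/d)² = (2.916 / 0.19)² = 235.52.
Rounding up, n = 236.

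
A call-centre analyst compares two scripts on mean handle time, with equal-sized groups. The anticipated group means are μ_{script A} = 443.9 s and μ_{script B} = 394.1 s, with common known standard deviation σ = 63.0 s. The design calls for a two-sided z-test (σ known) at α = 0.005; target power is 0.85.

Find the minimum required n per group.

n = 48 per group

Standardized effect: d = |μ_{script A} − μ_{script B}| / σ = |443.9 − 394.1| / 63.0 = 0.7905
For power 0.85 need Φ(δ − z_{0.0025}) = 0.85, so δ = z_{0.0025} + z_{0.15} = 2.807 + 1.036 = 3.843.
(For δ > 0 the lower-tail rejection region contributes negligibly to power, so the one-term inversion is standard.)
δ = d·√(n/2) ⇒ n = 2(δ/d)² = 2 × (3.843 / 0.7905)² = 47.28.
Round up to the next whole unit.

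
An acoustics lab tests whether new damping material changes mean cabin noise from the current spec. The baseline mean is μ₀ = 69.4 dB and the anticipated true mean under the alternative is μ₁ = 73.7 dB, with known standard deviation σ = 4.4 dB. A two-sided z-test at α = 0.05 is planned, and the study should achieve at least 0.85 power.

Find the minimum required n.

n = 10

Standardized effect: d = |μ₁ − μ₀| / σ = |73.7 − 69.4| / 4.4 = 0.9773
For power 0.85 need Φ(δ − z_{0.025}) = 0.85, so δ = z_{0.025} + z_{0.15} = 1.960 + 1.036 = 2.996.
(Ignoring the negligible lower-tail rejection probability gives the usual closed-form inversion.)
δ = d·√n ⇒ n = (δ/d)² = (2.996 / 0.9773)² = 9.40.
Rounding up, n = 10.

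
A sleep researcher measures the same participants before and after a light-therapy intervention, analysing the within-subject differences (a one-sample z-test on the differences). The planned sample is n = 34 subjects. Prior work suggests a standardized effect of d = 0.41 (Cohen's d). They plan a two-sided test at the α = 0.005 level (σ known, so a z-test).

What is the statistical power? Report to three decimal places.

Noncentrality parameter: δ = d·√n = 0.41 × √34 = 2.3907
Two-sided α = 0.005 → critical value z_{0.0025} = 2.807.
Power = Φ(δ − 2.807) + Φ(−δ − 2.807) = Φ(-0.416) + Φ(-5.198) = 0.3386 + 0.0000 = 0.3386.

Power ≈ 0.339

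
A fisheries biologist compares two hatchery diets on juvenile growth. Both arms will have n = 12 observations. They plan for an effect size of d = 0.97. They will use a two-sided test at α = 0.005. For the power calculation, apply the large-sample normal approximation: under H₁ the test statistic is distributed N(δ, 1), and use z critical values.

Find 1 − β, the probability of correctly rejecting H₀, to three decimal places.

Power ≈ 0.333

Noncentrality parameter: δ = d·√(n/2) = 0.97 × √(12/2) = 2.3760
Two-sided α = 0.005 → critical value z_{0.0025} = 2.807.
Power = Φ(δ − 2.807) + Φ(−δ − 2.807) = Φ(-0.431) + Φ(-5.183) = 0.3332 + 0.0000 = 0.3332.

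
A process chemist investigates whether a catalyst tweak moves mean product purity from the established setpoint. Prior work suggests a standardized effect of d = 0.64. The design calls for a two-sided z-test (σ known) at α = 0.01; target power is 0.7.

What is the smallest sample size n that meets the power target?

n = 24

For power 0.7 need Φ(δ − z_{0.005}) = 0.7, so δ = z_{0.005} + z_{0.30} = 2.576 + 0.524 = 3.100.
(For δ > 0 the lower-tail rejection region contributes negligibly to power, so the one-term inversion is standard.)
δ = d·√n ⇒ n = (δ/d)² = (3.100 / 0.64)² = 23.47.
Rounding up, n = 24.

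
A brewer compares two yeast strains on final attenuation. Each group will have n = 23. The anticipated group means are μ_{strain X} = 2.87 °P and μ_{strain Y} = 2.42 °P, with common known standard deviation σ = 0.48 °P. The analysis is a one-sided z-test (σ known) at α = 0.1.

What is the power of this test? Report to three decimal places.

Standardized effect: d = |μ_{strain X} − μ_{strain Y}| / σ = |2.87 − 2.42| / 0.48 = 0.9375
Noncentrality parameter: λ = d·√(n/2) = 0.9375 × √(23/2) = 3.1792
Critical value for a one-sided test at α = 0.1: z_α = 1.282.
Power = P(Z > 1.282 − λ) = Φ(1.898) = 0.9711.

Power ≈ 0.971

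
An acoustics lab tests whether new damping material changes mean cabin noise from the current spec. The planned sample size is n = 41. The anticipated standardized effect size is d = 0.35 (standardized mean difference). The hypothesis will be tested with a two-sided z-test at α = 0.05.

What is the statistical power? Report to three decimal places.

Noncentrality parameter: δ = d·√n = 0.35 × √41 = 2.2411
Two-sided α = 0.05 → critical value z_{0.025} = 1.960.
Power = Φ(δ − 1.960) + Φ(−δ − 1.960) = Φ(0.281) + Φ(-4.201) = 0.6107 + 0.0000 = 0.6107.

Power ≈ 0.611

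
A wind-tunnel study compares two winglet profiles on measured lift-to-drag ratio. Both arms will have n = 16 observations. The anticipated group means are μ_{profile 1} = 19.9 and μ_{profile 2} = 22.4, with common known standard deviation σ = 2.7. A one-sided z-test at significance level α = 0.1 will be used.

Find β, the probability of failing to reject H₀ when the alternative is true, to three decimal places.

Standardized effect: d = |μ_{profile 1} − μ_{profile 2}| / σ = |19.9 − 22.4| / 2.7 = 0.9259
Noncentrality parameter: δ = d·√(n/2) = 0.9259 × √(16/2) = 2.6189
Critical value for a one-sided test at α = 0.1: z_α = 1.282.
Power = P(Z > 1.282 − δ) = Φ(1.337) = 0.9094.
Type II error: β = 1 − power = 1 − 0.9094 = 0.0906.

β ≈ 0.091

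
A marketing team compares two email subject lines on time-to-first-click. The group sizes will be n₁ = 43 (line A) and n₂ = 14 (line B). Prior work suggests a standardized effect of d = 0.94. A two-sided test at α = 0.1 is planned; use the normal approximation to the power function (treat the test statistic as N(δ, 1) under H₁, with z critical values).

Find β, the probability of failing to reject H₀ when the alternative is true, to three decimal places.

β ≈ 0.079

Noncentrality parameter: δ = d / √(1/n₁ + 1/n₂) = 0.94 / √(1/43 + 1/14) = 3.0548
Two-sided α = 0.1 → critical value z_{0.05} = 1.645.
Power = Φ(δ − 1.645) + Φ(−δ − 1.645) = Φ(1.410) + Φ(-4.700) = 0.9207 + 0.0000 = 0.9207.
Type II error: β = 1 − power = 1 − 0.9207 = 0.0793.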